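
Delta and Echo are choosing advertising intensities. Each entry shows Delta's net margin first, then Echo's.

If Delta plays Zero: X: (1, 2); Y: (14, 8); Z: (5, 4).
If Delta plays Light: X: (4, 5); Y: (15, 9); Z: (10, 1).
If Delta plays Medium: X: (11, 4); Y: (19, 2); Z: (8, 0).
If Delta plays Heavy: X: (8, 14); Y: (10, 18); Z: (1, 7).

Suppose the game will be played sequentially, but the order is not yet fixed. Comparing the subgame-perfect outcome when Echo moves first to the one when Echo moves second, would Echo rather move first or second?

second

If Delta leads: Echo's best replies are Zero→Y, Light→Y, Medium→X, Heavy→Y; Delta's induced payoffs 14, 15, 11, 10; outcome (Light, Y), payoffs (15, 9).
If Echo leads: Delta's best replies are X→Medium, Y→Medium, Z→Light; Echo's induced payoffs 4, 2, 1; outcome (Medium, X), payoffs (11, 4).
Echo gets 4 moving first and 9 moving second, so Echo prefers to move second.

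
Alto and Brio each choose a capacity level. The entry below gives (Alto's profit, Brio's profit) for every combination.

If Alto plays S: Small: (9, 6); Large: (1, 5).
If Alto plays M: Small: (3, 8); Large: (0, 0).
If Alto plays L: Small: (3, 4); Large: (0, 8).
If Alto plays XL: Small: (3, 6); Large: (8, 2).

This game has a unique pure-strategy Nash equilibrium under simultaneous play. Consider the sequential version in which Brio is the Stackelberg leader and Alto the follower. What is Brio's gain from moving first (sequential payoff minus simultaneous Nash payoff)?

Work backward from Alto's decision.
- Small → Alto plays S (best of 9, 3, 3, 3); Brio gets 6.
- Large → Alto plays XL (best of 1, 0, 0, 8); Brio gets 2.
Brio's induced payoffs are 6, 2, so Brio commits to Small. Subgame-perfect outcome: (S, Small) with payoffs (9, 6).
For the simultaneous game, intersect best replies.
Alto's best replies: Small→S; Large→XL.
Brio's best replies: S→Small; M→Small; L→Large; XL→Small.
The unique mutual best reply is (S, Small), giving (9, 6).
Brio's commitment gain: 6 − 6 = 0.

0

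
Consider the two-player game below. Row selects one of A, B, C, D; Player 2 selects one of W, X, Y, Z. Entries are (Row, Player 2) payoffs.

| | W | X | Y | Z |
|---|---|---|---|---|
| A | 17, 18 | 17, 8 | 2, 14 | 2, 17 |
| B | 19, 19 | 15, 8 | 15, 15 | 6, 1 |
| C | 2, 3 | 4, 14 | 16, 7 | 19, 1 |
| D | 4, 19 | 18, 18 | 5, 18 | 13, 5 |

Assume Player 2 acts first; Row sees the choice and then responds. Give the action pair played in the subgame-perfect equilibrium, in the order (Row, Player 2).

(B, W)

Row best-responds to each possible Player 2 move:
- W → Row plays B (best of 17, 19, 2, 4); Player 2 gets 19.
- X → Row plays D (best of 17, 15, 4, 18); Player 2 gets 18.
- Y → Row plays C (best of 2, 15, 16, 5); Player 2 gets 7.
- Z → Row plays C (best of 2, 6, 19, 13); Player 2 gets 1.
Maximizing over 19, 18, 7, 1, Player 2 chooses W. Subgame-perfect outcome: (B, W) with payoffs (19, 19).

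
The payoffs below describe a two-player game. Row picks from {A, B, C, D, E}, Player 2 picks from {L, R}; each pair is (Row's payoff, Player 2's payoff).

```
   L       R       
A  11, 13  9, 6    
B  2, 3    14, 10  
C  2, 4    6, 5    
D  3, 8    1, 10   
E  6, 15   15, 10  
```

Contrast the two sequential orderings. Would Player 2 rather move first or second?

first

If Row leads: Player 2's best replies are A→L, B→R, C→R, D→R, E→L; Row's induced payoffs 11, 14, 6, 1, 6; outcome (B, R), payoffs (14, 10).
If Player 2 leads: Row's best replies are L→A, R→E; Player 2's induced payoffs 13, 10; outcome (A, L), payoffs (11, 13).
Player 2 gets 13 moving first and 10 moving second, so Player 2 prefers to move first.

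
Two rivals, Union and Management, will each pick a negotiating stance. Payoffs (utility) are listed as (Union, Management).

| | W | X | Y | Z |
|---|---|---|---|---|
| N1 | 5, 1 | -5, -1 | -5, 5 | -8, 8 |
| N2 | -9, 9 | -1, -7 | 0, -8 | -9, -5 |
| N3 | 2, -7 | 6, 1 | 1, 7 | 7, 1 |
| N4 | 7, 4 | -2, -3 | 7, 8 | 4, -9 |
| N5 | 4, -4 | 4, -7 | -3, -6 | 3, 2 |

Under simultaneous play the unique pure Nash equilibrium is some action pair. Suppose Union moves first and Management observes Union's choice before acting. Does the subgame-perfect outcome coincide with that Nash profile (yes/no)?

yes

Management best-responds to each possible Union move:
- N1: Management compares 1, -1, 5, 8 and picks Z; Union would get -8.
- N2: Management compares 9, -7, -8, -5 and picks W; Union would get -9.
- N3: Management compares -7, 1, 7, 1 and picks Y; Union would get 1.
- N4: Management compares 4, -3, 8, -9 and picks Y; Union would get 7.
- N5: Management compares -4, -7, -6, 2 and picks Z; Union would get 3.
Among -8, -9, 1, 7, 3, the best is 7 at N4. Subgame-perfect outcome: (N4, Y) with payoffs (7, 8).
For the simultaneous game, intersect best replies.
Union's best replies: W→N4; X→N3; Y→N4; Z→N3.
Management's best replies: N1→Z; N2→W; N3→Y; N4→Y; N5→Z.
Only (N4, Y) has each player best-responding; Nash payoffs (7, 8).
Sequential outcome (N4, Y) coincides with the Nash profile (N4, Y).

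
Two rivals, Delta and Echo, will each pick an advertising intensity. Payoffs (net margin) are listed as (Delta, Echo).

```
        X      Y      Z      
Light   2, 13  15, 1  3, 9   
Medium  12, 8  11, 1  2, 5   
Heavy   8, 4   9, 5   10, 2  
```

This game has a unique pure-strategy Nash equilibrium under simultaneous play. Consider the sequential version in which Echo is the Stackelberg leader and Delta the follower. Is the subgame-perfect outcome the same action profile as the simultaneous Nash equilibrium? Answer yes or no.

yes

Backward induction with Echo moving first.
- X: Delta compares 2, 12, 8 and picks Medium; Echo would get 8.
- Y: Delta compares 15, 11, 9 and picks Light; Echo would get 1.
- Z: Delta compares 3, 2, 10 and picks Heavy; Echo would get 2.
Echo's induced payoffs are 8, 1, 2, so Echo commits to X. Subgame-perfect outcome: (Medium, X) with payoffs (12, 8).
Now find the simultaneous Nash equilibrium.
Delta's best replies: X→Medium; Y→Light; Z→Heavy.
Echo's best replies: Light→X; Medium→X; Heavy→Y.
The unique mutual best reply is (Medium, X), giving (12, 8).
Sequential outcome (Medium, X) coincides with the Nash profile (Medium, X).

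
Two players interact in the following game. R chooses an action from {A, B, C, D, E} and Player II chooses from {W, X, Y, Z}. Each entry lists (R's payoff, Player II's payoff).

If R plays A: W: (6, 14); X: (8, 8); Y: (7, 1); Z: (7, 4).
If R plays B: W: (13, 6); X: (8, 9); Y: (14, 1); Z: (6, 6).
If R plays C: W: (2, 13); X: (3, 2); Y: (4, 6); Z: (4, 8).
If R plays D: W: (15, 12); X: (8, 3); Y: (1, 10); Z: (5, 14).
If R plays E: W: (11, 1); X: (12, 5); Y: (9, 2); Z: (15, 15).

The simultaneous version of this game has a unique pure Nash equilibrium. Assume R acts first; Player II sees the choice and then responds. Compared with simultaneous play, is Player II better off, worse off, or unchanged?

unchanged

Solve by backward induction (R leads).
- A: Player II compares 14, 8, 1, 4 and picks W; R would get 6.
- B: Player II compares 6, 9, 1, 6 and picks X; R would get 8.
- C: Player II compares 13, 2, 6, 8 and picks W; R would get 2.
- D: Player II compares 12, 3, 10, 14 and picks Z; R would get 5.
- E: Player II compares 1, 5, 2, 15 and picks Z; R would get 15.
Among 6, 8, 2, 5, 15, the best is 15 at E. Subgame-perfect outcome: (E, Z) with payoffs (15, 15).
Now find the simultaneous Nash equilibrium.
R's best replies: W→D; X→E; Y→B; Z→E.
Player II's best replies: A→W; B→X; C→W; D→Z; E→Z.
The unique mutual best reply is (E, Z), giving (15, 15).
Player II earns 15 sequentially versus 15 at the Nash outcome: unchanged.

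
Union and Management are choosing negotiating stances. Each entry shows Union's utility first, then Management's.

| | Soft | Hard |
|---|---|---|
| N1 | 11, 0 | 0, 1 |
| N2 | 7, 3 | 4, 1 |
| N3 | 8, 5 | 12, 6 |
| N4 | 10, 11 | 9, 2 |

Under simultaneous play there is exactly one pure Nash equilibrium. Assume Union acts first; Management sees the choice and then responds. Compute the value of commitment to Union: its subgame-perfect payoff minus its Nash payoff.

0

Work backward from Management's decision.
- N1 → Management plays Hard (best of 0, 1); Union gets 0.
- N2 → Management plays Soft (best of 3, 1); Union gets 7.
- N3 → Management plays Hard (best of 5, 6); Union gets 12.
- N4 → Management plays Soft (best of 11, 2); Union gets 10.
Among 0, 7, 12, 10, the best is 12 at N3. Subgame-perfect outcome: (N3, Hard) with payoffs (12, 6).
Under simultaneous play:
Union's best replies: Soft→N1; Hard→N3.
Management's best replies: N1→Hard; N2→Soft; N3→Hard; N4→Soft.
The unique mutual best reply is (N3, Hard), giving (12, 6).
Union's commitment gain: 12 − 12 = 0.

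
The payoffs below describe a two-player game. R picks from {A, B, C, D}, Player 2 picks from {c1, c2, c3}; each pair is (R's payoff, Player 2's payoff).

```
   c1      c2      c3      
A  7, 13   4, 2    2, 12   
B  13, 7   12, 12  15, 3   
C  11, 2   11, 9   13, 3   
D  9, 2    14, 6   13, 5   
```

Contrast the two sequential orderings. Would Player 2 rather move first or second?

If R leads: Player 2's best replies are A→c1, B→c2, C→c2, D→c2; R's induced payoffs 7, 12, 11, 14; outcome (D, c2), payoffs (14, 6).
If Player 2 leads: R's best replies are c1→B, c2→D, c3→B; Player 2's induced payoffs 7, 6, 3; outcome (B, c1), payoffs (13, 7).
Player 2 gets 7 moving first and 6 moving second, so Player 2 prefers to move first.

first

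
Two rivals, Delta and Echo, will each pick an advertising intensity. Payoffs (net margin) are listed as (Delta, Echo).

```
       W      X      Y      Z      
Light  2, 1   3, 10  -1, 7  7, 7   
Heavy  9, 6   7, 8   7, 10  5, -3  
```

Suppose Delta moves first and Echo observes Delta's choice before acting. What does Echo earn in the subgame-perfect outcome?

Work backward from Echo's decision.
- Light: Echo compares 1, 10, 7, 7 and picks X; Delta would get 3.
- Heavy: Echo compares 6, 8, 10, -3 and picks Y; Delta would get 7.
Maximizing over 3, 7, Delta chooses Heavy. Subgame-perfect outcome: (Heavy, Y) with payoffs (7, 10).

10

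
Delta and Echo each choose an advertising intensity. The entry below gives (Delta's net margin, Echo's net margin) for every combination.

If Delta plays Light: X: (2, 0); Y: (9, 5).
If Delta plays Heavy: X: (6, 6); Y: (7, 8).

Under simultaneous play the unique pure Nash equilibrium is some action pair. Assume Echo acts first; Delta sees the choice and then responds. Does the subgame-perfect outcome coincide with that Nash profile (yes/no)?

Solve by backward induction (Echo leads).
- X: BR = Heavy, leader payoff 6.
- Y: BR = Light, leader payoff 5.
Among 6, 5, the best is 6 at X. Subgame-perfect outcome: (Heavy, X) with payoffs (6, 6).
Now find the simultaneous Nash equilibrium.
Delta's best replies: X→Heavy; Y→Light.
Echo's best replies: Light→Y; Heavy→Y.
The unique mutual best reply is (Light, Y), giving (9, 5).
Sequential outcome (Heavy, X) differs from the Nash profile (Light, Y).

no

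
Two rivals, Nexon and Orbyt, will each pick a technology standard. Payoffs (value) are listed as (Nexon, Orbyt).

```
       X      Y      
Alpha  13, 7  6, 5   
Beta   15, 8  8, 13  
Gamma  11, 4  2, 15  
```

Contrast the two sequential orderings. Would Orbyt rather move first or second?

If Nexon leads: Orbyt's best replies are Alpha→X, Beta→Y, Gamma→Y; Nexon's induced payoffs 13, 8, 2; outcome (Alpha, X), payoffs (13, 7).
If Orbyt leads: Nexon's best replies are X→Beta, Y→Beta; Orbyt's induced payoffs 8, 13; outcome (Beta, Y), payoffs (8, 13).
Orbyt gets 13 moving first and 7 moving second, so Orbyt prefers to move first.

first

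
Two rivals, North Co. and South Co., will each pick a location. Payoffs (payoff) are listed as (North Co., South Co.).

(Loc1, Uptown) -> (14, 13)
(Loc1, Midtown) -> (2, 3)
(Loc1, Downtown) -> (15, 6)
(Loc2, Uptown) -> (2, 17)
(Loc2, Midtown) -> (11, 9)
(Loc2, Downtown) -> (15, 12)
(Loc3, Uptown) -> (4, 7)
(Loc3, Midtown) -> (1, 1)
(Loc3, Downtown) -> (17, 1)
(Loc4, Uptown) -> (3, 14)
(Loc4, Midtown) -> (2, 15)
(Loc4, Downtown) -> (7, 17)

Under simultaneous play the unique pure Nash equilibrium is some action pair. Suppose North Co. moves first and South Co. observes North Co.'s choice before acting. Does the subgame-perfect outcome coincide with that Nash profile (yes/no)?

yes

Work backward from South Co.'s decision.
- Loc1: South Co. compares 13, 3, 6 and picks Uptown; North Co. would get 14.
- Loc2: South Co. compares 17, 9, 12 and picks Uptown; North Co. would get 2.
- Loc3: South Co. compares 7, 1, 1 and picks Uptown; North Co. would get 4.
- Loc4: South Co. compares 14, 15, 17 and picks Downtown; North Co. would get 7.
Maximizing over 14, 2, 4, 7, North Co. chooses Loc1. Subgame-perfect outcome: (Loc1, Uptown) with payoffs (14, 13).
Now find the simultaneous Nash equilibrium.
North Co.'s best replies: Uptown→Loc1; Midtown→Loc2; Downtown→Loc3.
South Co.'s best replies: Loc1→Uptown; Loc2→Uptown; Loc3→Uptown; Loc4→Downtown.
The unique mutual best reply is (Loc1, Uptown), giving (14, 13).
Sequential outcome (Loc1, Uptown) coincides with the Nash profile (Loc1, Uptown).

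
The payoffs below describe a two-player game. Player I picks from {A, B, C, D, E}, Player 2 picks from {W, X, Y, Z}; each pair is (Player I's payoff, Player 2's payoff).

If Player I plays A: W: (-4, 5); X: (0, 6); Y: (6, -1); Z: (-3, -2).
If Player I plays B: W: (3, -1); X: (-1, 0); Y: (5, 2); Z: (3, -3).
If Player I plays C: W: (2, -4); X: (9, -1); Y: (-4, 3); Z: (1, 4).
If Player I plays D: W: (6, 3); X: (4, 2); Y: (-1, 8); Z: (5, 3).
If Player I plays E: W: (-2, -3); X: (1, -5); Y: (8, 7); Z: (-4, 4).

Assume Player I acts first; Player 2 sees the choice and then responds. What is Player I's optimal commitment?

E

Work backward from Player 2's decision.
- A: BR = X, leader payoff 0.
- B: BR = Y, leader payoff 5.
- C: BR = Z, leader payoff 1.
- D: BR = Y, leader payoff -1.
- E: BR = Y, leader payoff 8.
Maximizing over 0, 5, 1, -1, 8, Player I chooses E. Subgame-perfect outcome: (E, Y) with payoffs (8, 7).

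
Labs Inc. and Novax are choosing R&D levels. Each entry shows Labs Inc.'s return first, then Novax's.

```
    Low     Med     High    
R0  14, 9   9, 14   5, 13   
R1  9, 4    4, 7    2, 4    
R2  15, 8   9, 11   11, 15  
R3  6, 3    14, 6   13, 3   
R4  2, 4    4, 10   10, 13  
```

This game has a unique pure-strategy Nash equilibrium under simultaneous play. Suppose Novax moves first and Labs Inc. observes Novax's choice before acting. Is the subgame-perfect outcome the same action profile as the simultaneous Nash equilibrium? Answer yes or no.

Backward induction with Novax moving first.
- Low → Labs Inc. plays R2 (best of 14, 9, 15, 6, 2); Novax gets 8.
- Med → Labs Inc. plays R3 (best of 9, 4, 9, 14, 4); Novax gets 6.
- High → Labs Inc. plays R3 (best of 5, 2, 11, 13, 10); Novax gets 3.
Novax's induced payoffs are 8, 6, 3, so Novax commits to Low. Subgame-perfect outcome: (R2, Low) with payoffs (15, 8).
For the simultaneous game, intersect best replies.
Labs Inc.'s best replies: Low→R2; Med→R3; High→R3.
Novax's best replies: R0→Med; R1→Med; R2→High; R3→Med; R4→High.
The unique mutual best reply is (R3, Med), giving (14, 6).
Sequential outcome (R2, Low) differs from the Nash profile (R3, Med).

no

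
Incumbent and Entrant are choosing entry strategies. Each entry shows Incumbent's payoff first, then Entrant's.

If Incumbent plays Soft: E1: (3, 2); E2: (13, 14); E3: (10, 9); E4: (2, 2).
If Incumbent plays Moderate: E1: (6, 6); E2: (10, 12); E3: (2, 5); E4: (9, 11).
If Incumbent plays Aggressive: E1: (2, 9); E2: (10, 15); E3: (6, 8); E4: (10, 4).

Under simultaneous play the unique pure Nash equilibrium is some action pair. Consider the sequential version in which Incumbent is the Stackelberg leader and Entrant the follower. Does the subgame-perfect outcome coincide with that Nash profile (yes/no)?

yes

Solve by backward induction (Incumbent leads).
- Soft: BR = E2, leader payoff 13.
- Moderate: BR = E2, leader payoff 10.
- Aggressive: BR = E2, leader payoff 10.
Incumbent's induced payoffs are 13, 10, 10, so Incumbent commits to Soft. Subgame-perfect outcome: (Soft, E2) with payoffs (13, 14).
For the simultaneous game, intersect best replies.
Incumbent's best replies: E1→Moderate; E2→Soft; E3→Soft; E4→Aggressive.
Entrant's best replies: Soft→E2; Moderate→E2; Aggressive→E2.
Only (Soft, E2) has each player best-responding; Nash payoffs (13, 14).
Sequential outcome (Soft, E2) coincides with the Nash profile (Soft, E2).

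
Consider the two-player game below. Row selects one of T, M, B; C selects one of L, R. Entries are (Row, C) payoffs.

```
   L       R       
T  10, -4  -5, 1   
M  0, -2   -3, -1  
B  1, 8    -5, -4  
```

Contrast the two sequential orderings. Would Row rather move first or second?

If Row leads: C's best replies are T→R, M→R, B→L; Row's induced payoffs -5, -3, 1; outcome (B, L), payoffs (1, 8).
If C leads: Row's best replies are L→T, R→M; C's induced payoffs -4, -1; outcome (M, R), payoffs (-3, -1).
Row gets 1 moving first and -3 moving second, so Row prefers to move first.

first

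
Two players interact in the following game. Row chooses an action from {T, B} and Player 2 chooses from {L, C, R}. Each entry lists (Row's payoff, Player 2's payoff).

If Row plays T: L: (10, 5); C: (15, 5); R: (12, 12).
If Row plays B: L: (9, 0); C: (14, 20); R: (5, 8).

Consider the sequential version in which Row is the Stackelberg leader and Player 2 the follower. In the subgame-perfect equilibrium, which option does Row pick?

B

Solve by backward induction (Row leads).
- T → Player 2 plays R (best of 5, 5, 12); Row gets 12.
- B → Player 2 plays C (best of 0, 20, 8); Row gets 14.
Among 12, 14, the best is 14 at B. Subgame-perfect outcome: (B, C) with payoffs (14, 20).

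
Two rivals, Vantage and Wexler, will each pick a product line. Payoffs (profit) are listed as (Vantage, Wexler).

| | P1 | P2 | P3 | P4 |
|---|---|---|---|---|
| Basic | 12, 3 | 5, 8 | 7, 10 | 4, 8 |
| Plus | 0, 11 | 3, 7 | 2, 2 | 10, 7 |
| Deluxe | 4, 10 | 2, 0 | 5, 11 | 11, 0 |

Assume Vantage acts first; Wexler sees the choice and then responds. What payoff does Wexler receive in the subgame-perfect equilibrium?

Wexler best-responds to each possible Vantage move:
- Basic: BR = P3, leader payoff 7.
- Plus: BR = P1, leader payoff 0.
- Deluxe: BR = P3, leader payoff 5.
Vantage's induced payoffs are 7, 0, 5, so Vantage commits to Basic. Subgame-perfect outcome: (Basic, P3) with payoffs (7, 10).

10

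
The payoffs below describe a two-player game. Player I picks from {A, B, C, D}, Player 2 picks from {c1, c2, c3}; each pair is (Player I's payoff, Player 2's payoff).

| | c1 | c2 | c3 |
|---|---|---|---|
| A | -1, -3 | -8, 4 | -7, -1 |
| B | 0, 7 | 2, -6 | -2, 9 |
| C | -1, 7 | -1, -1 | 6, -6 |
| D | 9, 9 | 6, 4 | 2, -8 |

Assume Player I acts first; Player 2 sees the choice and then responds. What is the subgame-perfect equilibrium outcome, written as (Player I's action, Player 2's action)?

(D, c1)

Player 2 best-responds to each possible Player I move:
- A: BR = c2, leader payoff -8.
- B: BR = c3, leader payoff -2.
- C: BR = c1, leader payoff -1.
- D: BR = c1, leader payoff 9.
Player I's induced payoffs are -8, -2, -1, 9, so Player I commits to D. Subgame-perfect outcome: (D, c1) with payoffs (9, 9).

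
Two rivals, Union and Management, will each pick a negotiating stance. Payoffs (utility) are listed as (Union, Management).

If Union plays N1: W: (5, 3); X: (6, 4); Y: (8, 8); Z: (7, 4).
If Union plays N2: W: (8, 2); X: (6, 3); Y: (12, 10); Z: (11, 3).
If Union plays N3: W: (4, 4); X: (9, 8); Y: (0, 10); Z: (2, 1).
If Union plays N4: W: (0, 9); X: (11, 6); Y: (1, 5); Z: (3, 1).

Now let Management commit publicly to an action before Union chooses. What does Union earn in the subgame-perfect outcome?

12

Backward induction with Management moving first.
- W → Union plays N2 (best of 5, 8, 4, 0); Management gets 2.
- X → Union plays N4 (best of 6, 6, 9, 11); Management gets 6.
- Y → Union plays N2 (best of 8, 12, 0, 1); Management gets 10.
- Z → Union plays N2 (best of 7, 11, 2, 3); Management gets 3.
Management's induced payoffs are 2, 6, 10, 3, so Management commits to Y. Subgame-perfect outcome: (N2, Y) with payoffs (12, 10).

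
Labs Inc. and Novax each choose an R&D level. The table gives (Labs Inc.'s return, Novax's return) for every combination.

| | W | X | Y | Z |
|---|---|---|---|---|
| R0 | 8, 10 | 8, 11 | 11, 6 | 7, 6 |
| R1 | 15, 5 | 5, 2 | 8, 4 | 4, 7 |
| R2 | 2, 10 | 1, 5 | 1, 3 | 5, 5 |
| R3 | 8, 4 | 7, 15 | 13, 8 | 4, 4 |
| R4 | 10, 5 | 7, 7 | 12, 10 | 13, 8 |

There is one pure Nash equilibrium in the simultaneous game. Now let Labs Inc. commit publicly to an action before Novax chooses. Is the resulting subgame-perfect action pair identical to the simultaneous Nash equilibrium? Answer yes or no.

Solve by backward induction (Labs Inc. leads).
- R0: BR = X, leader payoff 8.
- R1: BR = Z, leader payoff 4.
- R2: BR = W, leader payoff 2.
- R3: BR = X, leader payoff 7.
- R4: BR = Y, leader payoff 12.
Maximizing over 8, 4, 2, 7, 12, Labs Inc. chooses R4. Subgame-perfect outcome: (R4, Y) with payoffs (12, 10).
Now find the simultaneous Nash equilibrium.
Labs Inc.'s best replies: W→R1; X→R0; Y→R3; Z→R4.
Novax's best replies: R0→X; R1→Z; R2→W; R3→X; R4→Y.
Only (R0, X) has each player best-responding; Nash payoffs (8, 11).
Sequential outcome (R4, Y) differs from the Nash profile (R0, X).

no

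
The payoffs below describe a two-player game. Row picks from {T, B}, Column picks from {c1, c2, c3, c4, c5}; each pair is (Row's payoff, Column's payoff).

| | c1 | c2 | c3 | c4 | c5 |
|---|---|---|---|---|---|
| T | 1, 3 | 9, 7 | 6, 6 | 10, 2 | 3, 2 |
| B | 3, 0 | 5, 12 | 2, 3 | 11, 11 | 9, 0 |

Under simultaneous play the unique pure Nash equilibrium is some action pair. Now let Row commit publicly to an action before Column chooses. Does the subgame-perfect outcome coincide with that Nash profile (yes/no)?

yes

Backward induction with Row moving first.
- T: BR = c2, leader payoff 9.
- B: BR = c2, leader payoff 5.
Row's induced payoffs are 9, 5, so Row commits to T. Subgame-perfect outcome: (T, c2) with payoffs (9, 7).
Under simultaneous play:
Row's best replies: c1→B; c2→T; c3→T; c4→B; c5→B.
Column's best replies: T→c2; B→c2.
Only (T, c2) has each player best-responding; Nash payoffs (9, 7).
Sequential outcome (T, c2) coincides with the Nash profile (T, c2).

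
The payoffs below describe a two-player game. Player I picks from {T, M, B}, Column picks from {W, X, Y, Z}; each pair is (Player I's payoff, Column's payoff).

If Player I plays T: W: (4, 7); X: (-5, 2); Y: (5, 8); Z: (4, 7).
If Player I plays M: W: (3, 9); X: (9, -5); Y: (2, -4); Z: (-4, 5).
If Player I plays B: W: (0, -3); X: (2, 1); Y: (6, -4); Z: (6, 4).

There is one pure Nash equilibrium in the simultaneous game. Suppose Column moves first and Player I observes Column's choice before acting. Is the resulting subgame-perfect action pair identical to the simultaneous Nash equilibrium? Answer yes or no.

no

Work backward from Player I's decision.
- W → Player I plays T (best of 4, 3, 0); Column gets 7.
- X → Player I plays M (best of -5, 9, 2); Column gets -5.
- Y → Player I plays B (best of 5, 2, 6); Column gets -4.
- Z → Player I plays B (best of 4, -4, 6); Column gets 4.
Among 7, -5, -4, 4, the best is 7 at W. Subgame-perfect outcome: (T, W) with payoffs (4, 7).
For the simultaneous game, intersect best replies.
Player I's best replies: W→T; X→M; Y→B; Z→B.
Column's best replies: T→Y; M→W; B→Z.
Only (B, Z) has each player best-responding; Nash payoffs (6, 4).
Sequential outcome (T, W) differs from the Nash profile (B, Z).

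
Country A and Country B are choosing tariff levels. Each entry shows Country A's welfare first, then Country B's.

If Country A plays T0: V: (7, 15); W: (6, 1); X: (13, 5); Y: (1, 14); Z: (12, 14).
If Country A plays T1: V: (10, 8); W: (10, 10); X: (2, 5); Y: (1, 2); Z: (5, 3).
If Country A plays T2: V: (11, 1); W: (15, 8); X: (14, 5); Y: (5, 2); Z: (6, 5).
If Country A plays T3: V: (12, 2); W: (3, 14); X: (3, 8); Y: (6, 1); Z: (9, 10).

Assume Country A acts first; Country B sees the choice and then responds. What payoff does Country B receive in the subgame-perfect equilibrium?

Backward induction with Country A moving first.
- T0: Country B compares 15, 1, 5, 14, 14 and picks V; Country A would get 7.
- T1: Country B compares 8, 10, 5, 2, 3 and picks W; Country A would get 10.
- T2: Country B compares 1, 8, 5, 2, 5 and picks W; Country A would get 15.
- T3: Country B compares 2, 14, 8, 1, 10 and picks W; Country A would get 3.
Country A's induced payoffs are 7, 10, 15, 3, so Country A commits to T2. Subgame-perfect outcome: (T2, W) with payoffs (15, 8).

8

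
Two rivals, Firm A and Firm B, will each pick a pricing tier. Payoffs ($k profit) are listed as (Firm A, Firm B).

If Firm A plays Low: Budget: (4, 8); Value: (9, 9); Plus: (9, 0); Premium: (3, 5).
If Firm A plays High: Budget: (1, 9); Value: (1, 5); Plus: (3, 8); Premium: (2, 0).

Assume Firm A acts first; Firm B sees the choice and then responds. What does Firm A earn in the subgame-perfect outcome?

9

Solve by backward induction (Firm A leads).
- Low: BR = Value, leader payoff 9.
- High: BR = Budget, leader payoff 1.
Maximizing over 9, 1, Firm A chooses Low. Subgame-perfect outcome: (Low, Value) with payoffs (9, 9).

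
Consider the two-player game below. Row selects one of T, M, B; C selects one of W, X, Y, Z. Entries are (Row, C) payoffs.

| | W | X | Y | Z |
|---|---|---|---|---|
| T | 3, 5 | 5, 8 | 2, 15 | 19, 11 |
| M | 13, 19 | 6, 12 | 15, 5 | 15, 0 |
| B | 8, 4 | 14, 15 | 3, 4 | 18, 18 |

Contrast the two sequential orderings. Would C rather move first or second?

first

If Row leads: C's best replies are T→Y, M→W, B→Z; Row's induced payoffs 2, 13, 18; outcome (B, Z), payoffs (18, 18).
If C leads: Row's best replies are W→M, X→B, Y→M, Z→T; C's induced payoffs 19, 15, 5, 11; outcome (M, W), payoffs (13, 19).
C gets 19 moving first and 18 moving second, so C prefers to move first.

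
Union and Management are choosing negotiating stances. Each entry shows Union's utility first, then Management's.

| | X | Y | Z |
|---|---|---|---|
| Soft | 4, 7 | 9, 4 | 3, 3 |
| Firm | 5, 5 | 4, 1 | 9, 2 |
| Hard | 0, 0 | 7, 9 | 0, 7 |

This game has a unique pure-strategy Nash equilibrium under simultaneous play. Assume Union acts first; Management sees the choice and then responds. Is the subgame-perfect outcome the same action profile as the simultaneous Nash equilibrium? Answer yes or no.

Solve by backward induction (Union leads).
- Soft → Management plays X (best of 7, 4, 3); Union gets 4.
- Firm → Management plays X (best of 5, 1, 2); Union gets 5.
- Hard → Management plays Y (best of 0, 9, 7); Union gets 7.
Maximizing over 4, 5, 7, Union chooses Hard. Subgame-perfect outcome: (Hard, Y) with payoffs (7, 9).
Under simultaneous play:
Union's best replies: X→Firm; Y→Soft; Z→Firm.
Management's best replies: Soft→X; Firm→X; Hard→Y.
The unique mutual best reply is (Firm, X), giving (5, 5).
Sequential outcome (Hard, Y) differs from the Nash profile (Firm, X).

no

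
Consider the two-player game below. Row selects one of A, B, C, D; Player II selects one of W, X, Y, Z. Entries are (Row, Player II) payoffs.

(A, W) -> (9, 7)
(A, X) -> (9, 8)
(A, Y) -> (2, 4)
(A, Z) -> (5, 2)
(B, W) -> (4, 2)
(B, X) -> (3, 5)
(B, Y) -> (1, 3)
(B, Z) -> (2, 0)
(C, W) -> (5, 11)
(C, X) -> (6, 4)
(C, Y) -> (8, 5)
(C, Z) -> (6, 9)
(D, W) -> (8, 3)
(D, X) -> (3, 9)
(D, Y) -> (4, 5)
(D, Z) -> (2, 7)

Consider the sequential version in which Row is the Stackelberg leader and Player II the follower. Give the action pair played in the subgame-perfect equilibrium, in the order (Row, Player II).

(A, X)

Work backward from Player II's decision.
- A: Player II compares 7, 8, 4, 2 and picks X; Row would get 9.
- B: Player II compares 2, 5, 3, 0 and picks X; Row would get 3.
- C: Player II compares 11, 4, 5, 9 and picks W; Row would get 5.
- D: Player II compares 3, 9, 5, 7 and picks X; Row would get 3.
Maximizing over 9, 3, 5, 3, Row chooses A. Subgame-perfect outcome: (A, X) with payoffs (9, 8).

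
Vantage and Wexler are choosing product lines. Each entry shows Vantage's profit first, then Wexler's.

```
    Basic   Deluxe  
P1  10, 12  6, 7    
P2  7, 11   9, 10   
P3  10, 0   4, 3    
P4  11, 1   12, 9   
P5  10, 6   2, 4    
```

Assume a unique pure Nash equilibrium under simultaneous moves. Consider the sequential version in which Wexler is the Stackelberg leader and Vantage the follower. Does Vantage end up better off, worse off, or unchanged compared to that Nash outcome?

unchanged

Vantage best-responds to each possible Wexler move:
- Basic: BR = P4, leader payoff 1.
- Deluxe: BR = P4, leader payoff 9.
Among 1, 9, the best is 9 at Deluxe. Subgame-perfect outcome: (P4, Deluxe) with payoffs (12, 9).
Now find the simultaneous Nash equilibrium.
Vantage's best replies: Basic→P4; Deluxe→P4.
Wexler's best replies: P1→Basic; P2→Basic; P3→Deluxe; P4→Deluxe; P5→Basic.
The unique mutual best reply is (P4, Deluxe), giving (12, 9).
Vantage earns 12 sequentially versus 12 at the Nash outcome: unchanged.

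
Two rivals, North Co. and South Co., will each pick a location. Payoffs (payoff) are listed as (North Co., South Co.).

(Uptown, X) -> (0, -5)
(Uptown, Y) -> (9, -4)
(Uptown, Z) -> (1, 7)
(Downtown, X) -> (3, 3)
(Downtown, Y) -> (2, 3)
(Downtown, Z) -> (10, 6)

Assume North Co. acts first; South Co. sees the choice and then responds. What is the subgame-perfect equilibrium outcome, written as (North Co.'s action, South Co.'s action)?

(Downtown, Z)

Work backward from South Co.'s decision.
- Uptown → South Co. plays Z (best of -5, -4, 7); North Co. gets 1.
- Downtown → South Co. plays Z (best of 3, 3, 6); North Co. gets 10.
Among 1, 10, the best is 10 at Downtown. Subgame-perfect outcome: (Downtown, Z) with payoffs (10, 6).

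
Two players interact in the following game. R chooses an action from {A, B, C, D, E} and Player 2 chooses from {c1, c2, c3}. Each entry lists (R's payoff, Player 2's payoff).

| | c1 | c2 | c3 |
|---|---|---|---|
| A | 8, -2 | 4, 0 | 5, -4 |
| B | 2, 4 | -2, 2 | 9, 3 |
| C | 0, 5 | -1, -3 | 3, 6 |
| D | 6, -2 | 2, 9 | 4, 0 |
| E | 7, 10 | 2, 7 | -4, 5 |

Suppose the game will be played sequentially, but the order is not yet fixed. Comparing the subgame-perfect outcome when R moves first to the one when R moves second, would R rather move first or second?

If R leads: Player 2's best replies are A→c2, B→c1, C→c3, D→c2, E→c1; R's induced payoffs 4, 2, 3, 2, 7; outcome (E, c1), payoffs (7, 10).
If Player 2 leads: R's best replies are c1→A, c2→A, c3→B; Player 2's induced payoffs -2, 0, 3; outcome (B, c3), payoffs (9, 3).
R gets 7 moving first and 9 moving second, so R prefers to move second.

second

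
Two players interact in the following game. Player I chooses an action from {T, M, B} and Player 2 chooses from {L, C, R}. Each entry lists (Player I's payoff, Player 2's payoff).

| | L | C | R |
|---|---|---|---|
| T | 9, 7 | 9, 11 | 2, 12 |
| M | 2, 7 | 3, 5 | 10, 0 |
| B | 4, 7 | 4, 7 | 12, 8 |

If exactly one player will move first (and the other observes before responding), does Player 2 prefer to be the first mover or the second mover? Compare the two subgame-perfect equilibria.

first

If Player I leads: Player 2's best replies are T→R, M→L, B→R; Player I's induced payoffs 2, 2, 12; outcome (B, R), payoffs (12, 8).
If Player 2 leads: Player I's best replies are L→T, C→T, R→B; Player 2's induced payoffs 7, 11, 8; outcome (T, C), payoffs (9, 11).
Player 2 gets 11 moving first and 8 moving second, so Player 2 prefers to move first.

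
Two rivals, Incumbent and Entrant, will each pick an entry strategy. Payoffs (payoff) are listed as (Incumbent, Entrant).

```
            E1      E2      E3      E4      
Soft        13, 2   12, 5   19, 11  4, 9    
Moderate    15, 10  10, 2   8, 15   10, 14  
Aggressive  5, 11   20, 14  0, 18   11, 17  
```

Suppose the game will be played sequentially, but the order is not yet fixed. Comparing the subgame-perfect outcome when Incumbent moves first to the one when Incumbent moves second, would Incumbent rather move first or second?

first

If Incumbent leads: Entrant's best replies are Soft→E3, Moderate→E3, Aggressive→E3; Incumbent's induced payoffs 19, 8, 0; outcome (Soft, E3), payoffs (19, 11).
If Entrant leads: Incumbent's best replies are E1→Moderate, E2→Aggressive, E3→Soft, E4→Aggressive; Entrant's induced payoffs 10, 14, 11, 17; outcome (Aggressive, E4), payoffs (11, 17).
Incumbent gets 19 moving first and 11 moving second, so Incumbent prefers to move first.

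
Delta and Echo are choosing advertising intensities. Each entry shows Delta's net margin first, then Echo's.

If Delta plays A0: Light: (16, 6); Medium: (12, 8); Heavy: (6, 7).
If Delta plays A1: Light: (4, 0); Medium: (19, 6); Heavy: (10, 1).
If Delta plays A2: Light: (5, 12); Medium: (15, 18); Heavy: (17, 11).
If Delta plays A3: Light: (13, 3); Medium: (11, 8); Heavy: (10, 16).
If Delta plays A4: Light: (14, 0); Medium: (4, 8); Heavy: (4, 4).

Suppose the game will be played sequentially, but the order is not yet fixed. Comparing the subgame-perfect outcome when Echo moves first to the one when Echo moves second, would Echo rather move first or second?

If Delta leads: Echo's best replies are A0→Medium, A1→Medium, A2→Medium, A3→Heavy, A4→Medium; Delta's induced payoffs 12, 19, 15, 10, 4; outcome (A1, Medium), payoffs (19, 6).
If Echo leads: Delta's best replies are Light→A0, Medium→A1, Heavy→A2; Echo's induced payoffs 6, 6, 11; outcome (A2, Heavy), payoffs (17, 11).
Echo gets 11 moving first and 6 moving second, so Echo prefers to move first.

first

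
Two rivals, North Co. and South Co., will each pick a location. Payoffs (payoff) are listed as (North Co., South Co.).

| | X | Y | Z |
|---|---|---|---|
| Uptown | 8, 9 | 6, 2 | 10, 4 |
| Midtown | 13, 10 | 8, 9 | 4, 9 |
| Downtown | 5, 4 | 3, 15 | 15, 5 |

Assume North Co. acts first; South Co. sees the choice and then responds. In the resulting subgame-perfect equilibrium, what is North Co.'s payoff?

Backward induction with North Co. moving first.
- Uptown: BR = X, leader payoff 8.
- Midtown: BR = X, leader payoff 13.
- Downtown: BR = Y, leader payoff 3.
Among 8, 13, 3, the best is 13 at Midtown. Subgame-perfect outcome: (Midtown, X) with payoffs (13, 10).

13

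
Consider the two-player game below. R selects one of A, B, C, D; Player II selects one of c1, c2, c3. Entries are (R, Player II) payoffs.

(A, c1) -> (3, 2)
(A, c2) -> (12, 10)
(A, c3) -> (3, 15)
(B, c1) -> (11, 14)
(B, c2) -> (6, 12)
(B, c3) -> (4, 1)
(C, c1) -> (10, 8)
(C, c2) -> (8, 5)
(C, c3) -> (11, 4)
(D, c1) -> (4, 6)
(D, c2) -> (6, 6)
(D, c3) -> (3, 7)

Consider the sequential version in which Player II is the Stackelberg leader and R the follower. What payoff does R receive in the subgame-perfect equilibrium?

11

Work backward from R's decision.
- c1: R compares 3, 11, 10, 4 and picks B; Player II would get 14.
- c2: R compares 12, 6, 8, 6 and picks A; Player II would get 10.
- c3: R compares 3, 4, 11, 3 and picks C; Player II would get 4.
Player II's induced payoffs are 14, 10, 4, so Player II commits to c1. Subgame-perfect outcome: (B, c1) with payoffs (11, 14).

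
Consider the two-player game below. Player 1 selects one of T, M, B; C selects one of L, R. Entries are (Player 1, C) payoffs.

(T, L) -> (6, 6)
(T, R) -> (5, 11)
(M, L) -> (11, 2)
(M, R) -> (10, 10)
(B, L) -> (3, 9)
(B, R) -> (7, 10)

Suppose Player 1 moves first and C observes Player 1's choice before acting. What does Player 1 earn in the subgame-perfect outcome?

10

Backward induction with Player 1 moving first.
- T: BR = R, leader payoff 5.
- M: BR = R, leader payoff 10.
- B: BR = R, leader payoff 7.
Maximizing over 5, 10, 7, Player 1 chooses M. Subgame-perfect outcome: (M, R) with payoffs (10, 10).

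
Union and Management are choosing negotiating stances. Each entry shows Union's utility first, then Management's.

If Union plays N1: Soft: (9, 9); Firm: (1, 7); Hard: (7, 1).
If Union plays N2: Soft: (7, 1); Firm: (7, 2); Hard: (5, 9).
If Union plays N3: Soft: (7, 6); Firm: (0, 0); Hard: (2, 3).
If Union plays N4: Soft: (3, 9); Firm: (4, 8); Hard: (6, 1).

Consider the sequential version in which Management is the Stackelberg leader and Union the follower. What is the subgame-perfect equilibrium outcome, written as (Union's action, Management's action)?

Backward induction with Management moving first.
- Soft → Union plays N1 (best of 9, 7, 7, 3); Management gets 9.
- Firm → Union plays N2 (best of 1, 7, 0, 4); Management gets 2.
- Hard → Union plays N1 (best of 7, 5, 2, 6); Management gets 1.
Maximizing over 9, 2, 1, Management chooses Soft. Subgame-perfect outcome: (N1, Soft) with payoffs (9, 9).

(N1, Soft)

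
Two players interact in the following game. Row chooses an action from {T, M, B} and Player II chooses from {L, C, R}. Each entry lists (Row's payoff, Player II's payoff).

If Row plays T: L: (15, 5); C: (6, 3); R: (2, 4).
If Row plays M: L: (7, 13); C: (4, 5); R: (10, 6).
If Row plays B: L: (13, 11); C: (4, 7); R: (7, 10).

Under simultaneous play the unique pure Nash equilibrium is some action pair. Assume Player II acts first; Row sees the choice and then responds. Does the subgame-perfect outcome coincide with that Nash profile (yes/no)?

no

Backward induction with Player II moving first.
- L → Row plays T (best of 15, 7, 13); Player II gets 5.
- C → Row plays T (best of 6, 4, 4); Player II gets 3.
- R → Row plays M (best of 2, 10, 7); Player II gets 6.
Among 5, 3, 6, the best is 6 at R. Subgame-perfect outcome: (M, R) with payoffs (10, 6).
For the simultaneous game, intersect best replies.
Row's best replies: L→T; C→T; R→M.
Player II's best replies: T→L; M→L; B→L.
Only (T, L) has each player best-responding; Nash payoffs (15, 5).
Sequential outcome (M, R) differs from the Nash profile (T, L).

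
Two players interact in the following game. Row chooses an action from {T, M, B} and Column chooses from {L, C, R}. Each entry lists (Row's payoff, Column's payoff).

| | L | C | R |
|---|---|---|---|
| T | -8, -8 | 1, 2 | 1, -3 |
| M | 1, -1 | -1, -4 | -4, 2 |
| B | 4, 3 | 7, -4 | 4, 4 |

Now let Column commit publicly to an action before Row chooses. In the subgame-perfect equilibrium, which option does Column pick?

R

Work backward from Row's decision.
- L: BR = B, leader payoff 3.
- C: BR = B, leader payoff -4.
- R: BR = B, leader payoff 4.
Among 3, -4, 4, the best is 4 at R. Subgame-perfect outcome: (B, R) with payoffs (4, 4).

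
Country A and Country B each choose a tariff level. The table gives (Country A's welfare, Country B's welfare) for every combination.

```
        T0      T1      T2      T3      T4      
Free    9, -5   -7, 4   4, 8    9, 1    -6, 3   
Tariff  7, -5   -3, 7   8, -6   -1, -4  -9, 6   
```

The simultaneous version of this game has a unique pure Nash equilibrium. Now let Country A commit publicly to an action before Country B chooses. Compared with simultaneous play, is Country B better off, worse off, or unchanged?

Backward induction with Country A moving first.
- Free → Country B plays T2 (best of -5, 4, 8, 1, 3); Country A gets 4.
- Tariff → Country B plays T1 (best of -5, 7, -6, -4, 6); Country A gets -3.
Maximizing over 4, -3, Country A chooses Free. Subgame-perfect outcome: (Free, T2) with payoffs (4, 8).
Under simultaneous play:
Country A's best replies: T0→Free; T1→Tariff; T2→Tariff; T3→Free; T4→Free.
Country B's best replies: Free→T2; Tariff→T1.
The unique mutual best reply is (Tariff, T1), giving (-3, 7).
Country B earns 8 sequentially versus 7 at the Nash outcome: better off.

better off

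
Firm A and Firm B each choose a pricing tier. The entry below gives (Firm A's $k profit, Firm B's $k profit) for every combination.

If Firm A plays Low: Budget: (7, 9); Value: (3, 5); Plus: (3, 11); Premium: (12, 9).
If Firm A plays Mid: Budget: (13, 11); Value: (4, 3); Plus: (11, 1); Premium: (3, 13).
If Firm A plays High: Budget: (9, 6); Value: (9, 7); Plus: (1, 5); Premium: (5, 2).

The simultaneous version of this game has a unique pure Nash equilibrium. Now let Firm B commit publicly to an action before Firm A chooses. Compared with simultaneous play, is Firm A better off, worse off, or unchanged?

better off

Firm A best-responds to each possible Firm B move:
- Budget: Firm A compares 7, 13, 9 and picks Mid; Firm B would get 11.
- Value: Firm A compares 3, 4, 9 and picks High; Firm B would get 7.
- Plus: Firm A compares 3, 11, 1 and picks Mid; Firm B would get 1.
- Premium: Firm A compares 12, 3, 5 and picks Low; Firm B would get 9.
Maximizing over 11, 7, 1, 9, Firm B chooses Budget. Subgame-perfect outcome: (Mid, Budget) with payoffs (13, 11).
Under simultaneous play:
Firm A's best replies: Budget→Mid; Value→High; Plus→Mid; Premium→Low.
Firm B's best replies: Low→Plus; Mid→Premium; High→Value.
Only (High, Value) has each player best-responding; Nash payoffs (9, 7).
Firm A earns 13 sequentially versus 9 at the Nash outcome: better off.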